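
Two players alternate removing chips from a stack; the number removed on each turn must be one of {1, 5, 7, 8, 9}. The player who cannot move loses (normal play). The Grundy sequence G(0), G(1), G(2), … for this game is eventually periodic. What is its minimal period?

16

G(0) = 0
G(1) = mex{0} = 1
G(2) = mex{1} = 0
G(3) = mex{0} = 1
G(4) = mex{1} = 0
G(5) = mex{0,0} = 1
G(6) = mex{1,1} = 0
G(7) = mex{0,0,0} = 1
G(8) = mex{1,1,1,0} = 2
G(9) = mex{2,0,0,1,0} = 3
G(10) = mex{3,1,1,0,1} = 2
G(11) = mex{2,0,0,1,0} = 3
G(12) = mex{3,1,1,0,1} = 2
G(13) = mex{2,2,0,1,0} = 3
G(14) = mex{3,3,1,0,1} = 2
G(15) = mex{2,2,2,1,0} = 3
G(16) = mex{3,3,3,2,1} = 0
G(17) = mex{0,2,2,3,2} = 1
G(18) = mex{1,3,3,2,3} = 0
G(19) = mex{0,2,2,3,2} = 1
G(20) = mex{1,3,3,2,3} = 0
G(21) = mex{0,0,2,3,2} = 1
G(22) = mex{1,1,3,2,3} = 0
G(23) = mex{0,0,0,3,2} = 1
G(24) = mex{1,1,1,0,3} = 2
G(25) = mex{2,0,0,1,0} = 3
G(26) = mex{3,1,1,0,1} = 2
G(27) = mex{2,0,0,1,0} = 3
G(28) = mex{3,1,1,0,1} = 2
G(29) = mex{2,2,0,1,0} = 3
G(30) = mex{3,3,1,0,1} = 2
G(31) = mex{2,2,2,1,0} = 3
G(32) = mex{3,3,3,2,1} = 0
G(33) = mex{0,2,2,3,2} = 1
G(n+16) = G(n) holds for n = 0,…,8 (a full window of length max(S) = 9), so the sequence is purely periodic with period 16.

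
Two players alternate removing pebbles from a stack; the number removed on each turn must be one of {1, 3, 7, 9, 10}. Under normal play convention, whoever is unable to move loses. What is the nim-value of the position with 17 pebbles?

3

G(0) = 0
G(1) = mex{0} = 1
G(2) = mex{1} = 0
G(3) = mex{0,0} = 1
G(4) = mex{1,1} = 0
G(5) = mex{0,0} = 1
G(6) = mex{1,1} = 0
G(7) = mex{0,0,0} = 1
G(8) = mex{1,1,1} = 0
G(9) = mex{0,0,0,0} = 1
G(10) = mex{1,1,1,1,0} = 2
G(11) = mex{2,0,0,0,1} = 3
G(12) = mex{3,1,1,1,0} = 2
G(13) = mex{2,2,0,0,1} = 3
G(14) = mex{3,3,1,1,0} = 2
G(15) = mex{2,2,0,0,1} = 3
G(16) = mex{3,3,1,1,0} = 2
G(17) = mex{2,2,2,0,1} = 3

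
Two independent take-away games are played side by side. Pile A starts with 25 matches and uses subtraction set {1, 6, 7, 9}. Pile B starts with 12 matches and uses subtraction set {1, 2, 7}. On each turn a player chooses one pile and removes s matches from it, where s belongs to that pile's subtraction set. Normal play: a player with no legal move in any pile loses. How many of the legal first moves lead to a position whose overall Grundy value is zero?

3

Pile A, S = {1, 6, 7, 9}:
n :  0  1  2  3  4  5  6  7  8  9 10 11 12 13 14 15 16 17 18 19 20 21 22 23 24 25
G :  0  1  0  1  0  1  2  3  2  3  2  3  0  1  0  1  0  1  2  3  2  3  2  3  0  1
G_A(25) = 1.
Pile B, S = {1, 2, 7}:
n :  0  1  2  3  4  5  6  7  8  9 10 11 12
G :  0  1  2  0  1  2  0  1  2  0  1  2  0
G_B(12) = 0.
Combined Grundy value = 1 ⊕ 0 = 1.
A winning move leaves total XOR = 0, i.e. changes one component's Grundy value g to g ⊕ X where X is the current total.
Pile A: need g' = 1⊕1 = 0. Options: 25−1→G=0, 25−6→G=3, 25−7→G=2, 25−9→G=0. Hits: 2.
Pile B: need g' = 0⊕1 = 1. Options: 12−1→G=2, 12−2→G=1, 12−7→G=2. Hits: 1.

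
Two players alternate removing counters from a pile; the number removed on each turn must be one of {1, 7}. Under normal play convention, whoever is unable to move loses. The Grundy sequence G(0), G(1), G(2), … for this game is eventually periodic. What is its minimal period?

2

G(0) = 0
G(1) = mex{0} = 1
G(2) = mex{1} = 0
G(3) = mex{0} = 1
G(4) = mex{1} = 0
G(5) = mex{0} = 1
G(6) = mex{1} = 0
G(7) = mex{0,0} = 1
G(8) = mex{1,1} = 0
G(9) = mex{0,0} = 1
G(10) = mex{1,1} = 0
G(11) = mex{0,0} = 1
G(12) = mex{1,1} = 0
G(13) = mex{0,0} = 1
G(14) = mex{1,1} = 0
G(n+2) = G(n) holds for n = 0,…,6 (a full window of length max(S) = 7), so the sequence is purely periodic with period 2.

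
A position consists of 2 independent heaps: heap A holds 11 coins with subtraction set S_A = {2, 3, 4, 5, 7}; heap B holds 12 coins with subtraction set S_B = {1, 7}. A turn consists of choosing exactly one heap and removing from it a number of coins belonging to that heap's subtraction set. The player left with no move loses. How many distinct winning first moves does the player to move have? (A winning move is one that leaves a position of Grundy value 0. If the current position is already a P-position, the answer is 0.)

3

Heap A, S = {2, 3, 4, 5, 7}:
G(0) = 0
G(1) = mex{} = 0
G(2) = mex{0} = 1
G(3) = mex{0,0} = 1
G(4) = mex{1,0,0} = 2
G(5) = mex{1,1,0,0} = 2
G(6) = mex{2,1,1,0} = 3
G(7) = mex{2,2,1,1,0} = 3
G(8) = mex{3,2,2,1,0} = 4
G(9) = mex{3,3,2,2,1} = 0
G(10) = mex{4,3,3,2,1} = 0
G(11) = mex{0,4,3,3,2} = 1
G_A(11) = 1.
Heap B, S = {1, 7}:
G(0) = 0
G(1) = mex{0} = 1
G(2) = mex{1} = 0
G(3) = mex{0} = 1
G(4) = mex{1} = 0
G(5) = mex{0} = 1
G(6) = mex{1} = 0
G(7) = mex{0,0} = 1
G(8) = mex{1,1} = 0
G(9) = mex{0,0} = 1
G(10) = mex{1,1} = 0
G(11) = mex{0,0} = 1
G(12) = mex{1,1} = 0
G_B(12) = 0.
Combined Grundy value = 1 ⊕ 0 = 1.
A winning move leaves total XOR = 0, i.e. changes one component's Grundy value g to g ⊕ X where X is the current total.
Heap A: need g' = 1⊕1 = 0. Options: 11−2→G=0, 11−3→G=4, 11−4→G=3, 11−5→G=3, 11−7→G=2. Hits: 1.
Heap B: need g' = 0⊕1 = 1. Options: 12−1→G=1, 12−7→G=1. Hits: 2.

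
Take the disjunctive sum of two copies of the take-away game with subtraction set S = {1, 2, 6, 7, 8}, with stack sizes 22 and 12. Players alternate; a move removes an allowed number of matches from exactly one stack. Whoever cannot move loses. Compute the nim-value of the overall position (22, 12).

4

All stacks use S = {1, 2, 6, 7, 8}:
G(0) = 0
G(1) = mex{0} = 1
G(2) = mex{1,0} = 2
G(3) = mex{2,1} = 0
G(4) = mex{0,2} = 1
G(5) = mex{1,0} = 2
G(6) = mex{2,1,0} = 3
G(7) = mex{3,2,1,0} = 4
G(8) = mex{4,3,2,1,0} = 5
G(9) = mex{5,4,0,2,1} = 3
G(10) = mex{3,5,1,0,2} = 4
G(11) = mex{4,3,2,1,0} = 5
G(12) = mex{5,4,3,2,1} = 0
G(13) = mex{0,5,4,3,2} = 1
G(14) = mex{1,0,5,4,3} = 2
G(15) = mex{2,1,3,5,4} = 0
G(16) = mex{0,2,4,3,5} = 1
G(17) = mex{1,0,5,4,3} = 2
G(18) = mex{2,1,0,5,4} = 3
G(19) = mex{3,2,1,0,5} = 4
G(20) = mex{4,3,2,1,0} = 5
G(21) = mex{5,4,0,2,1} = 3
G(22) = mex{3,5,1,0,2} = 4
Stack A: G(22) = 4.
Stack B: G(12) = 0.
Combined Grundy value = 4 ⊕ 0 = 4.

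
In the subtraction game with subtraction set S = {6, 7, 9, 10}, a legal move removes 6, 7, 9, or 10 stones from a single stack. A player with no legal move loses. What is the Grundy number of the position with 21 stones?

0

G(0) = 0
G(1) = mex{} = 0
G(2) = mex{} = 0
G(3) = mex{} = 0
G(4) = mex{} = 0
G(5) = mex{} = 0
G(6) = mex{0} = 1
G(7) = mex{0,0} = 1
G(8) = mex{0,0} = 1
G(9) = mex{0,0,0} = 1
G(10) = mex{0,0,0,0} = 1
G(11) = mex{0,0,0,0} = 1
G(12) = mex{1,0,0,0} = 2
G(13) = mex{1,1,0,0} = 2
G(14) = mex{1,1,0,0} = 2
G(15) = mex{1,1,1,0} = 2
G(16) = mex{1,1,1,1} = 0
G(17) = mex{1,1,1,1} = 0
G(18) = mex{2,1,1,1} = 0
G(19) = mex{2,2,1,1} = 0
G(20) = mex{2,2,1,1} = 0
G(21) = mex{2,2,2,1} = 0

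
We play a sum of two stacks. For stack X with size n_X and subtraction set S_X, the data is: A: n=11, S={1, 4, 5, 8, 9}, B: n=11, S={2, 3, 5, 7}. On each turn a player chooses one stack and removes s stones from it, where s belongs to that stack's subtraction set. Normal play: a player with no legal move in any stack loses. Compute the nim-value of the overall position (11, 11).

Stack A, S = {1, 4, 5, 8, 9}:
G(0) = 0
G(1) = mex{0} = 1
G(2) = mex{1} = 0
G(3) = mex{0} = 1
G(4) = mex{1,0} = 2
G(5) = mex{2,1,0} = 3
G(6) = mex{3,0,1} = 2
G(7) = mex{2,1,0} = 3
G(8) = mex{3,2,1,0} = 4
G(9) = mex{4,3,2,1,0} = 5
G(10) = mex{5,2,3,0,1} = 4
G(11) = mex{4,3,2,1,0} = 5
G_A(11) = 5.
Stack B, S = {2, 3, 5, 7}:
G(0) = 0
G(1) = mex{} = 0
G(2) = mex{0} = 1
G(3) = mex{0,0} = 1
G(4) = mex{1,0} = 2
G(5) = mex{1,1,0} = 2
G(6) = mex{2,1,0} = 3
G(7) = mex{2,2,1,0} = 3
G(8) = mex{3,2,1,0} = 4
G(9) = mex{3,3,2,1} = 0
G(10) = mex{4,3,2,1} = 0
G(11) = mex{0,4,3,2} = 1
G_B(11) = 1.
Combined Grundy value = 5 ⊕ 1 = 4.

4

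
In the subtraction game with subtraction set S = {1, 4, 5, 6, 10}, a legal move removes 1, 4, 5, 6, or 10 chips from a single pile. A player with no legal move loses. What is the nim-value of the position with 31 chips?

G(0) = 0
G(1) = mex{0} = 1
G(2) = mex{1} = 0
G(3) = mex{0} = 1
G(4) = mex{1,0} = 2
G(5) = mex{2,1,0} = 3
G(6) = mex{3,0,1,0} = 2
G(7) = mex{2,1,0,1} = 3
G(8) = mex{3,2,1,0} = 4
G(9) = mex{4,3,2,1} = 0
G(10) = mex{0,2,3,2,0} = 1
G(11) = mex{1,3,2,3,1} = 0
G(12) = mex{0,4,3,2,0} = 1
G(13) = mex{1,0,4,3,1} = 2
G(14) = mex{2,1,0,4,2} = 3
G(15) = mex{3,0,1,0,3} = 2
G(16) = mex{2,1,0,1,2} = 3
G(17) = mex{3,2,1,0,3} = 4
G(18) = mex{4,3,2,1,4} = 0
G(19) = mex{0,2,3,2,0} = 1
G(20) = mex{1,3,2,3,1} = 0
G(21) = mex{0,4,3,2,0} = 1
G(22) = mex{1,0,4,3,1} = 2
G(23) = mex{2,1,0,4,2} = 3
G(24) = mex{3,0,1,0,3} = 2
G(25) = mex{2,1,0,1,2} = 3
G(26) = mex{3,2,1,0,3} = 4
G(27) = mex{4,3,2,1,4} = 0
G(28) = mex{0,2,3,2,0} = 1
G(29) = mex{1,3,2,3,1} = 0
G(30) = mex{0,4,3,2,0} = 1
G(31) = mex{1,0,4,3,1} = 2

2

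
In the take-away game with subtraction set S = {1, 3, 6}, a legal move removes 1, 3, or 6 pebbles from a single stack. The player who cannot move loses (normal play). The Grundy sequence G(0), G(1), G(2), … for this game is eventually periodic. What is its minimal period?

n :  0  1  2  3  4  5  6  7  8  9 10 11 12 13 14 15 16 17 18 19
G :  0  1  0  1  0  1  2  3  2  0  1  0  1  0  1  2  3  2  0  1
G(n+9) = G(n) holds for n = 0,…,5 (a full window of length max(S) = 6), so the sequence is purely periodic with period 9.

9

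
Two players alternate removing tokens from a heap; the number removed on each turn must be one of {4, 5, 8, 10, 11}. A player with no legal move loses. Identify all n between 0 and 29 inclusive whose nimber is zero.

0, 1, 2, 3, 15, 16, 17, 18

G(0) = 0
G(1) = mex{} = 0
G(2) = mex{} = 0
G(3) = mex{} = 0
G(4) = mex{0} = 1
G(5) = mex{0,0} = 1
G(6) = mex{0,0} = 1
G(7) = mex{0,0} = 1
G(8) = mex{1,0,0} = 2
G(9) = mex{1,1,0} = 2
G(10) = mex{1,1,0,0} = 2
G(11) = mex{1,1,0,0,0} = 2
G(12) = mex{2,1,1,0,0} = 3
G(13) = mex{2,2,1,0,0} = 3
G(14) = mex{2,2,1,1,0} = 3
G(15) = mex{2,2,1,1,1} = 0
G(16) = mex{3,2,2,1,1} = 0
G(17) = mex{3,3,2,1,1} = 0
G(18) = mex{3,3,2,2,1} = 0
G(19) = mex{0,3,2,2,2} = 1
G(20) = mex{0,0,3,2,2} = 1
G(21) = mex{0,0,3,2,2} = 1
G(22) = mex{0,0,3,3,2} = 1
G(23) = mex{1,0,0,3,3} = 2
G(24) = mex{1,1,0,3,3} = 2
G(25) = mex{1,1,0,0,3} = 2
G(26) = mex{1,1,0,0,0} = 2
G(27) = mex{2,1,1,0,0} = 3
G(28) = mex{2,2,1,0,0} = 3
G(29) = mex{2,2,1,1,0} = 3
P-positions are exactly the n with G(n) = 0.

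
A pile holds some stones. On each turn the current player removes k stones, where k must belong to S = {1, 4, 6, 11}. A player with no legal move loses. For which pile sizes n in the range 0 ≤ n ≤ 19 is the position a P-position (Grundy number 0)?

G(0) = 0
G(1) = mex{0} = 1
G(2) = mex{1} = 0
G(3) = mex{0} = 1
G(4) = mex{1,0} = 2
G(5) = mex{2,1} = 0
G(6) = mex{0,0,0} = 1
G(7) = mex{1,1,1} = 0
G(8) = mex{0,2,0} = 1
G(9) = mex{1,0,1} = 2
G(10) = mex{2,1,2} = 0
G(11) = mex{0,0,0,0} = 1
G(12) = mex{1,1,1,1} = 0
G(13) = mex{0,2,0,0} = 1
G(14) = mex{1,0,1,1} = 2
G(15) = mex{2,1,2,2} = 0
G(16) = mex{0,0,0,0} = 1
G(17) = mex{1,1,1,1} = 0
G(18) = mex{0,2,0,0} = 1
G(19) = mex{1,0,1,1} = 2
P-positions are exactly the n with G(n) = 0.

0, 2, 5, 7, 10, 12, 15, 17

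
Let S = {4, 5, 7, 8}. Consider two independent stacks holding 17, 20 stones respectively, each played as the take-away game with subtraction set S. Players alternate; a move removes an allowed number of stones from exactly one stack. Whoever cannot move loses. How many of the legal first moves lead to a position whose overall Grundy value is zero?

3

All stacks use S = {4, 5, 7, 8}:
G(0) = 0
G(1) = mex{} = 0
G(2) = mex{} = 0
G(3) = mex{} = 0
G(4) = mex{0} = 1
G(5) = mex{0,0} = 1
G(6) = mex{0,0} = 1
G(7) = mex{0,0,0} = 1
G(8) = mex{1,0,0,0} = 2
G(9) = mex{1,1,0,0} = 2
G(10) = mex{1,1,0,0} = 2
G(11) = mex{1,1,1,0} = 2
G(12) = mex{2,1,1,1} = 0
G(13) = mex{2,2,1,1} = 0
G(14) = mex{2,2,1,1} = 0
G(15) = mex{2,2,2,1} = 0
G(16) = mex{0,2,2,2} = 1
G(17) = mex{0,0,2,2} = 1
G(18) = mex{0,0,2,2} = 1
G(19) = mex{0,0,0,2} = 1
G(20) = mex{1,0,0,0} = 2
Stack A: G(17) = 1.
Stack B: G(20) = 2.
Combined Grundy value = 1 ⊕ 2 = 3.
A winning move leaves total XOR = 0, i.e. changes one component's Grundy value g to g ⊕ X where X is the current total.
Stack A: need g' = 1⊕3 = 2. Options: 17−4→G=0, 17−5→G=0, 17−7→G=2, 17−8→G=2. Hits: 2.
Stack B: need g' = 2⊕3 = 1. Options: 20−4→G=1, 20−5→G=0, 20−7→G=0, 20−8→G=0. Hits: 1.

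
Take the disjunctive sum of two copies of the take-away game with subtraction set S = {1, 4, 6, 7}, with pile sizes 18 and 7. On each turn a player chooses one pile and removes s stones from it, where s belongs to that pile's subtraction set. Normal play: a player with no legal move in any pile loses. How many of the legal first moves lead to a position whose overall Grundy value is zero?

3

All piles use S = {1, 4, 6, 7}:
n :  0  1  2  3  4  5  6  7  8  9 10 11 12 13 14 15 16 17 18
G :  0  1  0  1  2  0  1  2  3  2  0  1  2  0  1  0  1  2  0
Pile A: G(18) = 0.
Pile B: G(7) = 2.
Combined Grundy value = 0 ⊕ 2 = 2.
A winning move leaves total XOR = 0, i.e. changes one component's Grundy value g to g ⊕ X where X is the current total.
Pile A: need g' = 0⊕2 = 2. Options: 18−1→G=2, 18−4→G=1, 18−6→G=2, 18−7→G=1. Hits: 2.
Pile B: need g' = 2⊕2 = 0. Options: 7−1→G=1, 7−4→G=1, 7−6→G=1, 7−7→G=0. Hits: 1.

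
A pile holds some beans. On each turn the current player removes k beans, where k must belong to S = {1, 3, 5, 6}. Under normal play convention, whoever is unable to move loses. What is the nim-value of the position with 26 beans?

n :  0  1  2  3  4  5  6  7  8  9 10 11 12 13 14 15 16 17 18 19 20 21 22 23 24 25 26
G :  0  1  0  1  0  1  2  3  2  3  2  0  1  0  1  0  1  2  3  2  3  2  0  1  0  1  0

0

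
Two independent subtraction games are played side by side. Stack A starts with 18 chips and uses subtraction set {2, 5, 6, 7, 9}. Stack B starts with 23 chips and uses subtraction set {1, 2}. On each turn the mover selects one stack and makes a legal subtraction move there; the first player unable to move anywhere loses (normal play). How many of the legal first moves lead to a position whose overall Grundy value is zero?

2

Stack A, S = {2, 5, 6, 7, 9}:
n :  0  1  2  3  4  5  6  7  8  9 10 11 12 13 14 15 16 17 18
G :  0  0  1  1  0  2  1  3  2  2  3  3  0  4  1  0  0  1  1
G_A(18) = 1.
Stack B, S = {1, 2}:
n :  0  1  2  3  4  5  6  7  8  9 10 11 12 13 14 15 16 17 18 19 20 21 22 23
G :  0  1  2  0  1  2  0  1  2  0  1  2  0  1  2  0  1  2  0  1  2  0  1  2
G_B(23) = 2.
Combined Grundy value = 1 ⊕ 2 = 3.
A winning move leaves total XOR = 0, i.e. changes one component's Grundy value g to g ⊕ X where X is the current total.
Stack A: need g' = 1⊕3 = 2. Options: 18−2→G=0, 18−5→G=4, 18−6→G=0, 18−7→G=3, 18−9→G=2. Hits: 1.
Stack B: need g' = 2⊕3 = 1. Options: 23−1→G=1, 23−2→G=0. Hits: 1.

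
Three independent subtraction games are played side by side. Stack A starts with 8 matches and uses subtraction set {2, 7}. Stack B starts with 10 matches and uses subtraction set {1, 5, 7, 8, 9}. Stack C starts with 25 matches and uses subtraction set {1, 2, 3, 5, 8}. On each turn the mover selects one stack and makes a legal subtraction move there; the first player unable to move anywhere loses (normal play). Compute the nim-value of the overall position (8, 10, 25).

1

Stack A, S = {2, 7}:
G(0) = 0
G(1) = mex{} = 0
G(2) = mex{0} = 1
G(3) = mex{0} = 1
G(4) = mex{1} = 0
G(5) = mex{1} = 0
G(6) = mex{0} = 1
G(7) = mex{0,0} = 1
G(8) = mex{1,0} = 2
G_A(8) = 2.
Stack B, S = {1, 5, 7, 8, 9}:
n :  0  1  2  3  4  5  6  7  8  9 10
G :  0  1  0  1  0  1  0  1  2  3  2
G_B(10) = 2.
Stack C, S = {1, 2, 3, 5, 8}:
G(0) = 0
G(1) = mex{0} = 1
G(2) = mex{1,0} = 2
G(3) = mex{2,1,0} = 3
G(4) = mex{3,2,1} = 0
G(5) = mex{0,3,2,0} = 1
G(6) = mex{1,0,3,1} = 2
G(7) = mex{2,1,0,2} = 3
G(8) = mex{3,2,1,3,0} = 4
G(9) = mex{4,3,2,0,1} = 5
G(10) = mex{5,4,3,1,2} = 0
G(11) = mex{0,5,4,2,3} = 1
G(12) = mex{1,0,5,3,0} = 2
G(13) = mex{2,1,0,4,1} = 3
G(14) = mex{3,2,1,5,2} = 0
G(15) = mex{0,3,2,0,3} = 1
G(16) = mex{1,0,3,1,4} = 2
G(17) = mex{2,1,0,2,5} = 3
G(18) = mex{3,2,1,3,0} = 4
G(19) = mex{4,3,2,0,1} = 5
G(20) = mex{5,4,3,1,2} = 0
G(21) = mex{0,5,4,2,3} = 1
G(22) = mex{1,0,5,3,0} = 2
G(23) = mex{2,1,0,4,1} = 3
G(24) = mex{3,2,1,5,2} = 0
G(25) = mex{0,3,2,0,3} = 1
G_C(25) = 1.
Combined Grundy value = 2 ⊕ 2 ⊕ 1 = 1.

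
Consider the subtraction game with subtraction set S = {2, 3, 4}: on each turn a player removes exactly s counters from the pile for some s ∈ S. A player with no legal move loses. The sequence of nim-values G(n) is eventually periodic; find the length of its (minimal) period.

G(0) = 0
G(1) = mex{} = 0
G(2) = mex{0} = 1
G(3) = mex{0,0} = 1
G(4) = mex{1,0,0} = 2
G(5) = mex{1,1,0} = 2
G(6) = mex{2,1,1} = 0
G(7) = mex{2,2,1} = 0
G(8) = mex{0,2,2} = 1
G(9) = mex{0,0,2} = 1
G(10) = mex{1,0,0} = 2
G(11) = mex{1,1,0} = 2
G(12) = mex{2,1,1} = 0
G(13) = mex{2,2,1} = 0
G(14) = mex{0,2,2} = 1
G(n+6) = G(n) holds for n = 0,…,3 (a full window of length max(S) = 4), so the sequence is purely periodic with period 6.

6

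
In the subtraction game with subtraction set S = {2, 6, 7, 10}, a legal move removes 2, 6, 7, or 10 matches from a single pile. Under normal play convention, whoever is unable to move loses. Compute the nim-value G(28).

1

n :  0  1  2  3  4  5  6  7  8  9 10 11 12 13 14 15 16 17 18 19 20 21 22 23 24 25 26 27 28
G :  0  0  1  1  0  0  1  1  2  0  3  1  2  0  3  1  2  0  0  1  1  0  0  1  1  2  0  3  1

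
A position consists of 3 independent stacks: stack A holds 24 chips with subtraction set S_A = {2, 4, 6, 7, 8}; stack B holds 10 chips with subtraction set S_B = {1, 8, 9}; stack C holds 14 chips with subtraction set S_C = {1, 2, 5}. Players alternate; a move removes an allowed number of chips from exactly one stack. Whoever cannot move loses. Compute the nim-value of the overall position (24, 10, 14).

Stack A, S = {2, 4, 6, 7, 8}:
n :  0  1  2  3  4  5  6  7  8  9 10 11 12 13 14 15 16 17 18 19 20 21 22 23 24
G :  0  0  1  1  2  2  3  3  4  4  0  0  1  1  2  2  3  3  4  4  0  0  1  1  2
G_A(24) = 2.
Stack B, S = {1, 8, 9}:
n :  0  1  2  3  4  5  6  7  8  9 10
G :  0  1  0  1  0  1  0  1  2  3  2
G_B(10) = 2.
Stack C, S = {1, 2, 5}:
G(0) = 0
G(1) = mex{0} = 1
G(2) = mex{1,0} = 2
G(3) = mex{2,1} = 0
G(4) = mex{0,2} = 1
G(5) = mex{1,0,0} = 2
G(6) = mex{2,1,1} = 0
G(7) = mex{0,2,2} = 1
G(8) = mex{1,0,0} = 2
G(9) = mex{2,1,1} = 0
G(10) = mex{0,2,2} = 1
G(11) = mex{1,0,0} = 2
G(12) = mex{2,1,1} = 0
G(13) = mex{0,2,2} = 1
G(14) = mex{1,0,0} = 2
G_C(14) = 2.
Combined Grundy value = 2 ⊕ 2 ⊕ 2 = 2.

2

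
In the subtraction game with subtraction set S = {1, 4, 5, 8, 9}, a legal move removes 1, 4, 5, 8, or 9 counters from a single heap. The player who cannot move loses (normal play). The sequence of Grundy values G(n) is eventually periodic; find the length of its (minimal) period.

G(0) = 0
G(1) = mex{0} = 1
G(2) = mex{1} = 0
G(3) = mex{0} = 1
G(4) = mex{1,0} = 2
G(5) = mex{2,1,0} = 3
G(6) = mex{3,0,1} = 2
G(7) = mex{2,1,0} = 3
G(8) = mex{3,2,1,0} = 4
G(9) = mex{4,3,2,1,0} = 5
G(10) = mex{5,2,3,0,1} = 4
G(11) = mex{4,3,2,1,0} = 5
G(12) = mex{5,4,3,2,1} = 0
G(13) = mex{0,5,4,3,2} = 1
G(14) = mex{1,4,5,2,3} = 0
G(15) = mex{0,5,4,3,2} = 1
G(16) = mex{1,0,5,4,3} = 2
G(17) = mex{2,1,0,5,4} = 3
G(18) = mex{3,0,1,4,5} = 2
G(19) = mex{2,1,0,5,4} = 3
G(20) = mex{3,2,1,0,5} = 4
G(21) = mex{4,3,2,1,0} = 5
G(22) = mex{5,2,3,0,1} = 4
G(23) = mex{4,3,2,1,0} = 5
G(24) = mex{5,4,3,2,1} = 0
G(25) = mex{0,5,4,3,2} = 1
G(n+12) = G(n) holds for n = 0,…,8 (a full window of length max(S) = 9), so the sequence is purely periodic with period 12.

12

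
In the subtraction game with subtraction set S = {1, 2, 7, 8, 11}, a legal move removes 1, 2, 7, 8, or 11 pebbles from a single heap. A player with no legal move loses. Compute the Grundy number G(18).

G(0) = 0
G(1) = mex{0} = 1
G(2) = mex{1,0} = 2
G(3) = mex{2,1} = 0
G(4) = mex{0,2} = 1
G(5) = mex{1,0} = 2
G(6) = mex{2,1} = 0
G(7) = mex{0,2,0} = 1
G(8) = mex{1,0,1,0} = 2
G(9) = mex{2,1,2,1} = 0
G(10) = mex{0,2,0,2} = 1
G(11) = mex{1,0,1,0,0} = 2
G(12) = mex{2,1,2,1,1} = 0
G(13) = mex{0,2,0,2,2} = 1
G(14) = mex{1,0,1,0,0} = 2
G(15) = mex{2,1,2,1,1} = 0
G(16) = mex{0,2,0,2,2} = 1
G(17) = mex{1,0,1,0,0} = 2
G(18) = mex{2,1,2,1,1} = 0

0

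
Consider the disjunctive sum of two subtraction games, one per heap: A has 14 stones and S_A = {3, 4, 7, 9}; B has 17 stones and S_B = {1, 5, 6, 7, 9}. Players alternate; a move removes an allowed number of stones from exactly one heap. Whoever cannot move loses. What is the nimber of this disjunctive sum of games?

1

Heap A, S = {3, 4, 7, 9}:
G(0) = 0
G(1) = mex{} = 0
G(2) = mex{} = 0
G(3) = mex{0} = 1
G(4) = mex{0,0} = 1
G(5) = mex{0,0} = 1
G(6) = mex{1,0} = 2
G(7) = mex{1,1,0} = 2
G(8) = mex{1,1,0} = 2
G(9) = mex{2,1,0,0} = 3
G(10) = mex{2,2,1,0} = 3
G(11) = mex{2,2,1,0} = 3
G(12) = mex{3,2,1,1} = 0
G(13) = mex{3,3,2,1} = 0
G(14) = mex{3,3,2,1} = 0
G_A(14) = 0.
Heap B, S = {1, 5, 6, 7, 9}:
G(0) = 0
G(1) = mex{0} = 1
G(2) = mex{1} = 0
G(3) = mex{0} = 1
G(4) = mex{1} = 0
G(5) = mex{0,0} = 1
G(6) = mex{1,1,0} = 2
G(7) = mex{2,0,1,0} = 3
G(8) = mex{3,1,0,1} = 2
G(9) = mex{2,0,1,0,0} = 3
G(10) = mex{3,1,0,1,1} = 2
G(11) = mex{2,2,1,0,0} = 3
G(12) = mex{3,3,2,1,1} = 0
G(13) = mex{0,2,3,2,0} = 1
G(14) = mex{1,3,2,3,1} = 0
G(15) = mex{0,2,3,2,2} = 1
G(16) = mex{1,3,2,3,3} = 0
G(17) = mex{0,0,3,2,2} = 1
G_B(17) = 1.
Combined Grundy value = 0 ⊕ 1 = 1.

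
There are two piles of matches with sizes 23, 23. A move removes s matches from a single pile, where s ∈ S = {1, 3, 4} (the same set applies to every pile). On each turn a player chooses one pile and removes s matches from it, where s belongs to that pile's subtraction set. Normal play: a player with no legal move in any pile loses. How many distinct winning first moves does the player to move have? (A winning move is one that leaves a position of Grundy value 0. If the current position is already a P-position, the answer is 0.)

All piles use S = {1, 3, 4}:
n :  0  1  2  3  4  5  6  7  8  9 10 11 12 13 14 15 16 17 18 19 20 21 22 23
G :  0  1  0  1  2  3  2  0  1  0  1  2  3  2  0  1  0  1  2  3  2  0  1  0
Pile A: G(23) = 0.
Pile B: G(23) = 0.
Combined Grundy value = 0 ⊕ 0 = 0.
A winning move leaves total XOR = 0, i.e. changes one component's Grundy value g to g ⊕ X where X is the current total.
Pile A: target g' = 0⊕0 = 0, but every legal move changes the Grundy value (mex property), so 0 moves.
Pile B: target g' = 0⊕0 = 0, but every legal move changes the Grundy value (mex property), so 0 moves.

0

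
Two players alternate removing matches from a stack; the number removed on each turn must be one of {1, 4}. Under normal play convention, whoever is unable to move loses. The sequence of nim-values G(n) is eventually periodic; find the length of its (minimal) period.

5

G(0) = 0
G(1) = mex{0} = 1
G(2) = mex{1} = 0
G(3) = mex{0} = 1
G(4) = mex{1,0} = 2
G(5) = mex{2,1} = 0
G(6) = mex{0,0} = 1
G(7) = mex{1,1} = 0
G(8) = mex{0,2} = 1
G(9) = mex{1,0} = 2
G(10) = mex{2,1} = 0
G(11) = mex{0,0} = 1
G(12) = mex{1,1} = 0
G(13) = mex{0,2} = 1
G(14) = mex{1,0} = 2
G(n+5) = G(n) holds for n = 0,…,3 (a full window of length max(S) = 4), so the sequence is purely periodic with period 5.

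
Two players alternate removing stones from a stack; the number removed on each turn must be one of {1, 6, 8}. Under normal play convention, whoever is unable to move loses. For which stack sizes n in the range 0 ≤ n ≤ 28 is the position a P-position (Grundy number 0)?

n :  0  1  2  3  4  5  6  7  8  9 10 11 12 13 14 15 16 17 18 19 20 21 22 23 24 25 26 27 28
G :  0  1  0  1  0  1  2  0  1  0  1  0  1  2  0  1  0  1  0  1  2  0  1  0  1  0  1  2  0
P-positions are exactly the n with G(n) = 0.

0, 2, 4, 7, 9, 11, 14, 16, 18, 21, 23, 25, 28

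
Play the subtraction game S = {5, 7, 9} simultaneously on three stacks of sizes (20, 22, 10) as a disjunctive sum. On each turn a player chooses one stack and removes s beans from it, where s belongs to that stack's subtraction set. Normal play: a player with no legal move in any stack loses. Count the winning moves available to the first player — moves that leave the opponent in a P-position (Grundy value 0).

All stacks use S = {5, 7, 9}:
n :  0  1  2  3  4  5  6  7  8  9 10 11 12 13 14 15 16 17 18 19 20 21 22
G :  0  0  0  0  0  1  1  1  1  1  2  2  2  2  0  0  0  0  0  1  1  1  1
Stack A: G(20) = 1.
Stack B: G(22) = 1.
Stack C: G(10) = 2.
Combined Grundy value = 1 ⊕ 1 ⊕ 2 = 2.
A winning move leaves total XOR = 0, i.e. changes one component's Grundy value g to g ⊕ X where X is the current total.
Stack A: need g' = 1⊕2 = 3. Options: 20−5→G=0, 20−7→G=2, 20−9→G=2. Hits: 0.
Stack B: need g' = 1⊕2 = 3. Options: 22−5→G=0, 22−7→G=0, 22−9→G=2. Hits: 0.
Stack C: need g' = 2⊕2 = 0. Options: 10−5→G=1, 10−7→G=0, 10−9→G=0. Hits: 2.

2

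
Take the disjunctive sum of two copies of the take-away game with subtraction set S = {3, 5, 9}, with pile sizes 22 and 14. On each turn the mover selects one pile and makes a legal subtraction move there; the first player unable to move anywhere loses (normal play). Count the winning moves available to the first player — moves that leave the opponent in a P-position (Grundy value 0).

All piles use S = {3, 5, 9}:
G(0) = 0
G(1) = mex{} = 0
G(2) = mex{} = 0
G(3) = mex{0} = 1
G(4) = mex{0} = 1
G(5) = mex{0,0} = 1
G(6) = mex{1,0} = 2
G(7) = mex{1,0} = 2
G(8) = mex{1,1} = 0
G(9) = mex{2,1,0} = 3
G(10) = mex{2,1,0} = 3
G(11) = mex{0,2,0} = 1
G(12) = mex{3,2,1} = 0
G(13) = mex{3,0,1} = 2
G(14) = mex{1,3,1} = 0
G(15) = mex{0,3,2} = 1
G(16) = mex{2,1,2} = 0
G(17) = mex{0,0,0} = 1
G(18) = mex{1,2,3} = 0
G(19) = mex{0,0,3} = 1
G(20) = mex{1,1,1} = 0
G(21) = mex{0,0,0} = 1
G(22) = mex{1,1,2} = 0
Pile A: G(22) = 0.
Pile B: G(14) = 0.
Combined Grundy value = 0 ⊕ 0 = 0.
A winning move leaves total XOR = 0, i.e. changes one component's Grundy value g to g ⊕ X where X is the current total.
Pile A: target g' = 0⊕0 = 0, but every legal move changes the Grundy value (mex property), so 0 moves.
Pile B: target g' = 0⊕0 = 0, but every legal move changes the Grundy value (mex property), so 0 moves.

0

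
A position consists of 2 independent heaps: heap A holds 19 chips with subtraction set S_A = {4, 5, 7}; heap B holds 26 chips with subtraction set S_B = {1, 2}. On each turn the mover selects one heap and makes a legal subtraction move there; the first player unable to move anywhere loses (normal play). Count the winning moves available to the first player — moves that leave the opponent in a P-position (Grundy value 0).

0

Heap A, S = {4, 5, 7}:
G(0) = 0
G(1) = mex{} = 0
G(2) = mex{} = 0
G(3) = mex{} = 0
G(4) = mex{0} = 1
G(5) = mex{0,0} = 1
G(6) = mex{0,0} = 1
G(7) = mex{0,0,0} = 1
G(8) = mex{1,0,0} = 2
G(9) = mex{1,1,0} = 2
G(10) = mex{1,1,0} = 2
G(11) = mex{1,1,1} = 0
G(12) = mex{2,1,1} = 0
G(13) = mex{2,2,1} = 0
G(14) = mex{2,2,1} = 0
G(15) = mex{0,2,2} = 1
G(16) = mex{0,0,2} = 1
G(17) = mex{0,0,2} = 1
G(18) = mex{0,0,0} = 1
G(19) = mex{1,0,0} = 2
G_A(19) = 2.
Heap B, S = {1, 2}:
G(0) = 0
G(1) = mex{0} = 1
G(2) = mex{1,0} = 2
G(3) = mex{2,1} = 0
G(4) = mex{0,2} = 1
G(5) = mex{1,0} = 2
G(6) = mex{2,1} = 0
G(7) = mex{0,2} = 1
G(8) = mex{1,0} = 2
G(9) = mex{2,1} = 0
G(10) = mex{0,2} = 1
G(11) = mex{1,0} = 2
G(12) = mex{2,1} = 0
G(13) = mex{0,2} = 1
G(14) = mex{1,0} = 2
G(15) = mex{2,1} = 0
G(16) = mex{0,2} = 1
G(17) = mex{1,0} = 2
G(18) = mex{2,1} = 0
G(19) = mex{0,2} = 1
G(20) = mex{1,0} = 2
G(21) = mex{2,1} = 0
G(22) = mex{0,2} = 1
G(23) = mex{1,0} = 2
G(24) = mex{2,1} = 0
G(25) = mex{0,2} = 1
G(26) = mex{1,0} = 2
G_B(26) = 2.
Combined Grundy value = 2 ⊕ 2 = 0.
A winning move leaves total XOR = 0, i.e. changes one component's Grundy value g to g ⊕ X where X is the current total.
Heap A: target g' = 2⊕0 = 2, but every legal move changes the Grundy value (mex property), so 0 moves.
Heap B: target g' = 2⊕0 = 2, but every legal move changes the Grundy value (mex property), so 0 moves.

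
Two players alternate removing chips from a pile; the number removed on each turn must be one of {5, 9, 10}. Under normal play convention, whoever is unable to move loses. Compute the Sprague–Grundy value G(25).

2

n :  0  1  2  3  4  5  6  7  8  9 10 11 12 13 14 15 16 17 18 19 20 21 22 23 24 25
G :  0  0  0  0  0  1  1  1  1  1  2  2  2  2  2  0  0  0  0  0  1  1  1  1  1  2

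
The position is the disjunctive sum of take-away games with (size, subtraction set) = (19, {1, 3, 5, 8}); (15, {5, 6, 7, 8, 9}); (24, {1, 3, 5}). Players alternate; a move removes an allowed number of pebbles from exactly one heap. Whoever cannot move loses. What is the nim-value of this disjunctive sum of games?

0

Heap A, S = {1, 3, 5, 8}:
G(0) = 0
G(1) = mex{0} = 1
G(2) = mex{1} = 0
G(3) = mex{0,0} = 1
G(4) = mex{1,1} = 0
G(5) = mex{0,0,0} = 1
G(6) = mex{1,1,1} = 0
G(7) = mex{0,0,0} = 1
G(8) = mex{1,1,1,0} = 2
G(9) = mex{2,0,0,1} = 3
G(10) = mex{3,1,1,0} = 2
G(11) = mex{2,2,0,1} = 3
G(12) = mex{3,3,1,0} = 2
G(13) = mex{2,2,2,1} = 0
G(14) = mex{0,3,3,0} = 1
G(15) = mex{1,2,2,1} = 0
G(16) = mex{0,0,3,2} = 1
G(17) = mex{1,1,2,3} = 0
G(18) = mex{0,0,0,2} = 1
G(19) = mex{1,1,1,3} = 0
G_A(19) = 0.
Heap B, S = {5, 6, 7, 8, 9}:
n :  0  1  2  3  4  5  6  7  8  9 10 11 12 13 14 15
G :  0  0  0  0  0  1  1  1  1  1  2  2  2  2  0  0
G_B(15) = 0.
Heap C, S = {1, 3, 5}:
G(0) = 0
G(1) = mex{0} = 1
G(2) = mex{1} = 0
G(3) = mex{0,0} = 1
G(4) = mex{1,1} = 0
G(5) = mex{0,0,0} = 1
G(6) = mex{1,1,1} = 0
G(7) = mex{0,0,0} = 1
G(8) = mex{1,1,1} = 0
G(9) = mex{0,0,0} = 1
G(10) = mex{1,1,1} = 0
G(11) = mex{0,0,0} = 1
G(12) = mex{1,1,1} = 0
G(13) = mex{0,0,0} = 1
G(14) = mex{1,1,1} = 0
G(15) = mex{0,0,0} = 1
G(16) = mex{1,1,1} = 0
G(17) = mex{0,0,0} = 1
G(18) = mex{1,1,1} = 0
G(19) = mex{0,0,0} = 1
G(20) = mex{1,1,1} = 0
G(21) = mex{0,0,0} = 1
G(22) = mex{1,1,1} = 0
G(23) = mex{0,0,0} = 1
G(24) = mex{1,1,1} = 0
G_C(24) = 0.
Combined Grundy value = 0 ⊕ 0 ⊕ 0 = 0.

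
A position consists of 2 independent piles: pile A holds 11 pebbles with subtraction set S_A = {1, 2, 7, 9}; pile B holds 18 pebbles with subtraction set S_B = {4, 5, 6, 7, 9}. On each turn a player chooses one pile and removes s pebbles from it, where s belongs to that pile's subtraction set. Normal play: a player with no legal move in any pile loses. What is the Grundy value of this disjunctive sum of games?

1

Pile A, S = {1, 2, 7, 9}:
G(0) = 0
G(1) = mex{0} = 1
G(2) = mex{1,0} = 2
G(3) = mex{2,1} = 0
G(4) = mex{0,2} = 1
G(5) = mex{1,0} = 2
G(6) = mex{2,1} = 0
G(7) = mex{0,2,0} = 1
G(8) = mex{1,0,1} = 2
G(9) = mex{2,1,2,0} = 3
G(10) = mex{3,2,0,1} = 4
G(11) = mex{4,3,1,2} = 0
G_A(11) = 0.
Pile B, S = {4, 5, 6, 7, 9}:
G(0) = 0
G(1) = mex{} = 0
G(2) = mex{} = 0
G(3) = mex{} = 0
G(4) = mex{0} = 1
G(5) = mex{0,0} = 1
G(6) = mex{0,0,0} = 1
G(7) = mex{0,0,0,0} = 1
G(8) = mex{1,0,0,0} = 2
G(9) = mex{1,1,0,0,0} = 2
G(10) = mex{1,1,1,0,0} = 2
G(11) = mex{1,1,1,1,0} = 2
G(12) = mex{2,1,1,1,0} = 3
G(13) = mex{2,2,1,1,1} = 0
G(14) = mex{2,2,2,1,1} = 0
G(15) = mex{2,2,2,2,1} = 0
G(16) = mex{3,2,2,2,1} = 0
G(17) = mex{0,3,2,2,2} = 1
G(18) = mex{0,0,3,2,2} = 1
G_B(18) = 1.
Combined Grundy value = 0 ⊕ 1 = 1.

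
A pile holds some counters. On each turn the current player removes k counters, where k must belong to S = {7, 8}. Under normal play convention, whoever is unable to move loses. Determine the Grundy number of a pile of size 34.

n :  0  1  2  3  4  5  6  7  8  9 10 11 12 13 14 15 16 17 18 19 20 21 22 23 24 25 26 27 28 29 30 31 32 33 34
G :  0  0  0  0  0  0  0  1  1  1  1  1  1  1  2  0  0  0  0  0  0  0  1  1  1  1  1  1  1  2  0  0  0  0  0

0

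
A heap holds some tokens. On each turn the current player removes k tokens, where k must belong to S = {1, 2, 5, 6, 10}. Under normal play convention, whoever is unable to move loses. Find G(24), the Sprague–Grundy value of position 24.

2

n :  0  1  2  3  4  5  6  7  8  9 10 11 12 13 14 15 16 17 18 19 20 21 22 23 24
G :  0  1  2  0  1  2  3  0  1  2  3  0  1  2  0  1  2  3  0  1  2  3  0  1  2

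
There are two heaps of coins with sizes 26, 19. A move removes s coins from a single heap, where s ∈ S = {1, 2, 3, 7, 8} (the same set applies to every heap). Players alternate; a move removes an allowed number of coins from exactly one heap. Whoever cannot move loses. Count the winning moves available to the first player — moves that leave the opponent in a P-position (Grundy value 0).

3

All heaps use S = {1, 2, 3, 7, 8}:
n :  0  1  2  3  4  5  6  7  8  9 10 11 12 13 14 15 16 17 18 19 20 21 22 23 24 25 26
G :  0  1  2  3  0  1  2  3  4  0  1  2  3  0  1  2  3  4  0  1  2  3  0  1  2  3  4
Heap A: G(26) = 4.
Heap B: G(19) = 1.
Combined Grundy value = 4 ⊕ 1 = 5.
A winning move leaves total XOR = 0, i.e. changes one component's Grundy value g to g ⊕ X where X is the current total.
Heap A: need g' = 4⊕5 = 1. Options: 26−1→G=3, 26−2→G=2, 26−3→G=1, 26−7→G=1, 26−8→G=0. Hits: 2.
Heap B: need g' = 1⊕5 = 4. Options: 19−1→G=0, 19−2→G=4, 19−3→G=3, 19−7→G=3, 19−8→G=2. Hits: 1.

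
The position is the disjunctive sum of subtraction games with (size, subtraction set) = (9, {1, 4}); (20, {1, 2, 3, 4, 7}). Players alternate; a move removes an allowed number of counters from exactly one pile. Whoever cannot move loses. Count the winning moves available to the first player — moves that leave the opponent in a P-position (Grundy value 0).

2

Pile A, S = {1, 4}:
G(0) = 0
G(1) = mex{0} = 1
G(2) = mex{1} = 0
G(3) = mex{0} = 1
G(4) = mex{1,0} = 2
G(5) = mex{2,1} = 0
G(6) = mex{0,0} = 1
G(7) = mex{1,1} = 0
G(8) = mex{0,2} = 1
G(9) = mex{1,0} = 2
G_A(9) = 2.
Pile B, S = {1, 2, 3, 4, 7}:
n :  0  1  2  3  4  5  6  7  8  9 10 11 12 13 14 15 16 17 18 19 20
G :  0  1  2  3  4  0  1  2  3  4  0  1  2  3  4  0  1  2  3  4  0
G_B(20) = 0.
Combined Grundy value = 2 ⊕ 0 = 2.
A winning move leaves total XOR = 0, i.e. changes one component's Grundy value g to g ⊕ X where X is the current total.
Pile A: need g' = 2⊕2 = 0. Options: 9−1→G=1, 9−4→G=0. Hits: 1.
Pile B: need g' = 0⊕2 = 2. Options: 20−1→G=4, 20−2→G=3, 20−3→G=2, 20−4→G=1, 20−7→G=3. Hits: 1.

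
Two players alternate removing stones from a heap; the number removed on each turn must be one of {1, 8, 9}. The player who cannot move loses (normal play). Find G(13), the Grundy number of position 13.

G(0) = 0
G(1) = mex{0} = 1
G(2) = mex{1} = 0
G(3) = mex{0} = 1
G(4) = mex{1} = 0
G(5) = mex{0} = 1
G(6) = mex{1} = 0
G(7) = mex{0} = 1
G(8) = mex{1,0} = 2
G(9) = mex{2,1,0} = 3
G(10) = mex{3,0,1} = 2
G(11) = mex{2,1,0} = 3
G(12) = mex{3,0,1} = 2
G(13) = mex{2,1,0} = 3

3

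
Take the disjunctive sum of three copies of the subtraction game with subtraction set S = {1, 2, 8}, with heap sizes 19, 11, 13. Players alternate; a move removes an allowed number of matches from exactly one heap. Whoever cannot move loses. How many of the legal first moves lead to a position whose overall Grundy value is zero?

2

All heaps use S = {1, 2, 8}:
n :  0  1  2  3  4  5  6  7  8  9 10 11 12 13 14 15 16 17 18 19
G :  0  1  2  0  1  2  0  1  2  0  1  2  0  1  2  0  1  2  0  1
Heap A: G(19) = 1.
Heap B: G(11) = 2.
Heap C: G(13) = 1.
Combined Grundy value = 1 ⊕ 2 ⊕ 1 = 2.
A winning move leaves total XOR = 0, i.e. changes one component's Grundy value g to g ⊕ X where X is the current total.
Heap A: need g' = 1⊕2 = 3. Options: 19−1→G=0, 19−2→G=2, 19−8→G=2. Hits: 0.
Heap B: need g' = 2⊕2 = 0. Options: 11−1→G=1, 11−2→G=0, 11−8→G=0. Hits: 2.
Heap C: need g' = 1⊕2 = 3. Options: 13−1→G=0, 13−2→G=2, 13−8→G=2. Hits: 0.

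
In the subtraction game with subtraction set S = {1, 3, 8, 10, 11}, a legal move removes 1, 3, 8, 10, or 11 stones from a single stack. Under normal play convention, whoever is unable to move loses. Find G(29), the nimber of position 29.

3

G(0) = 0
G(1) = mex{0} = 1
G(2) = mex{1} = 0
G(3) = mex{0,0} = 1
G(4) = mex{1,1} = 0
G(5) = mex{0,0} = 1
G(6) = mex{1,1} = 0
G(7) = mex{0,0} = 1
G(8) = mex{1,1,0} = 2
G(9) = mex{2,0,1} = 3
G(10) = mex{3,1,0,0} = 2
G(11) = mex{2,2,1,1,0} = 3
G(12) = mex{3,3,0,0,1} = 2
G(13) = mex{2,2,1,1,0} = 3
G(14) = mex{3,3,0,0,1} = 2
G(15) = mex{2,2,1,1,0} = 3
G(16) = mex{3,3,2,0,1} = 4
G(17) = mex{4,2,3,1,0} = 5
G(18) = mex{5,3,2,2,1} = 0
G(19) = mex{0,4,3,3,2} = 1
G(20) = mex{1,5,2,2,3} = 0
G(21) = mex{0,0,3,3,2} = 1
G(22) = mex{1,1,2,2,3} = 0
G(23) = mex{0,0,3,3,2} = 1
G(24) = mex{1,1,4,2,3} = 0
G(25) = mex{0,0,5,3,2} = 1
G(26) = mex{1,1,0,4,3} = 2
G(27) = mex{2,0,1,5,4} = 3
G(28) = mex{3,1,0,0,5} = 2
G(29) = mex{2,2,1,1,0} = 3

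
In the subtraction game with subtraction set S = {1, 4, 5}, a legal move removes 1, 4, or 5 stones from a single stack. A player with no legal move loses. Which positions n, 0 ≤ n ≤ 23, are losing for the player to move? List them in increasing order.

n :  0  1  2  3  4  5  6  7  8  9 10 11 12 13 14 15 16 17 18 19 20 21 22 23
G :  0  1  0  1  2  3  2  3  0  1  0  1  2  3  2  3  0  1  0  1  2  3  2  3
P-positions are exactly the n with G(n) = 0.

0, 2, 8, 10, 16, 18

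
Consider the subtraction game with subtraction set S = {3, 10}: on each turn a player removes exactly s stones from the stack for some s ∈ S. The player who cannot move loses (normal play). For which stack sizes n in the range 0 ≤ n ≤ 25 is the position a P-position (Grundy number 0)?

G(0) = 0
G(1) = mex{} = 0
G(2) = mex{} = 0
G(3) = mex{0} = 1
G(4) = mex{0} = 1
G(5) = mex{0} = 1
G(6) = mex{1} = 0
G(7) = mex{1} = 0
G(8) = mex{1} = 0
G(9) = mex{0} = 1
G(10) = mex{0,0} = 1
G(11) = mex{0,0} = 1
G(12) = mex{1,0} = 2
G(13) = mex{1,1} = 0
G(14) = mex{1,1} = 0
G(15) = mex{2,1} = 0
G(16) = mex{0,0} = 1
G(17) = mex{0,0} = 1
G(18) = mex{0,0} = 1
G(19) = mex{1,1} = 0
G(20) = mex{1,1} = 0
G(21) = mex{1,1} = 0
G(22) = mex{0,2} = 1
G(23) = mex{0,0} = 1
G(24) = mex{0,0} = 1
G(25) = mex{1,0} = 2
P-positions are exactly the n with G(n) = 0.

0, 1, 2, 6, 7, 8, 13, 14, 15, 19, 20, 21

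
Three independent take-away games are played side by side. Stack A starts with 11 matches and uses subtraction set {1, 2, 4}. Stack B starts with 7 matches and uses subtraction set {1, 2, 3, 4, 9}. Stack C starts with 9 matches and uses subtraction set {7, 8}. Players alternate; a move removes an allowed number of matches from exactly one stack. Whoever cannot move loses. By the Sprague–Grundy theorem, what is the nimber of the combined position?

Stack A, S = {1, 2, 4}:
G(0) = 0
G(1) = mex{0} = 1
G(2) = mex{1,0} = 2
G(3) = mex{2,1} = 0
G(4) = mex{0,2,0} = 1
G(5) = mex{1,0,1} = 2
G(6) = mex{2,1,2} = 0
G(7) = mex{0,2,0} = 1
G(8) = mex{1,0,1} = 2
G(9) = mex{2,1,2} = 0
G(10) = mex{0,2,0} = 1
G(11) = mex{1,0,1} = 2
G_A(11) = 2.
Stack B, S = {1, 2, 3, 4, 9}:
n : 0 1 2 3 4 5 6 7
G : 0 1 2 3 4 0 1 2
G_B(7) = 2.
Stack C, S = {7, 8}:
G(0) = 0
G(1) = mex{} = 0
G(2) = mex{} = 0
G(3) = mex{} = 0
G(4) = mex{} = 0
G(5) = mex{} = 0
G(6) = mex{} = 0
G(7) = mex{0} = 1
G(8) = mex{0,0} = 1
G(9) = mex{0,0} = 1
G_C(9) = 1.
Combined Grundy value = 2 ⊕ 2 ⊕ 1 = 1.

1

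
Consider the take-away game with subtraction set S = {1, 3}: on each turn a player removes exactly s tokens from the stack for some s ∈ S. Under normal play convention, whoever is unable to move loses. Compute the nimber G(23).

n :  0  1  2  3  4  5  6  7  8  9 10 11 12 13 14 15 16 17 18 19 20 21 22 23
G :  0  1  0  1  0  1  0  1  0  1  0  1  0  1  0  1  0  1  0  1  0  1  0  1

1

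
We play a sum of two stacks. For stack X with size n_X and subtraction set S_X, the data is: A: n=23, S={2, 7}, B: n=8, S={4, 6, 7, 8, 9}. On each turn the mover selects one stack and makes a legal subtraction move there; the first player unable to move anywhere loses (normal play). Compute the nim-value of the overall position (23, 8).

2

Stack A, S = {2, 7}:
n :  0  1  2  3  4  5  6  7  8  9 10 11 12 13 14 15 16 17 18 19 20 21 22 23
G :  0  0  1  1  0  0  1  1  2  0  0  1  1  0  0  1  1  2  0  0  1  1  0  0
G_A(23) = 0.
Stack B, S = {4, 6, 7, 8, 9}:
G(0) = 0
G(1) = mex{} = 0
G(2) = mex{} = 0
G(3) = mex{} = 0
G(4) = mex{0} = 1
G(5) = mex{0} = 1
G(6) = mex{0,0} = 1
G(7) = mex{0,0,0} = 1
G(8) = mex{1,0,0,0} = 2
G_B(8) = 2.
Combined Grundy value = 0 ⊕ 2 = 2.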